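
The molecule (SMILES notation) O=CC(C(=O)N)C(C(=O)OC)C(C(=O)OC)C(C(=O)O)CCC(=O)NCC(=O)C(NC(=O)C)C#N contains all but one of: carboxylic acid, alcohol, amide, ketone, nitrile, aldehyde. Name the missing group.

alcohol

aldehyde: present (OHC — terminal –CHO: carbonyl C bonded to H and C → aldehyde).
carboxylic acid: present (CH(COOH) — pendant –COOH: carbonyl C bonded to C and –OH → carboxylic acid).
nitrile: present (CN — –C≡N: carbon triple-bonded to nitrogen → nitrile).
ketone: present (CO — –C(=O)– with carbon on both sides → ketone).
amide: present (CH(CONH2) — pendant –CONH2: carbonyl C bonded to C and N → amide).
alcohol: absent. In CH(COOH), the –OH sits on a carbonyl carbon, making it part of a carboxylic acid, not an alcohol.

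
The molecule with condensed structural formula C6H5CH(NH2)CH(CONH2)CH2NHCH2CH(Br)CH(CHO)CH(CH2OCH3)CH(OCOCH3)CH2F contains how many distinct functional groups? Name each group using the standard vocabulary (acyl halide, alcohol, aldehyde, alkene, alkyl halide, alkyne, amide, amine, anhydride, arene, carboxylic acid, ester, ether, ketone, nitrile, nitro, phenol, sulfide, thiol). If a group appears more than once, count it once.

7

C6H5– phenyl ring → arene.
–NH2 on an sp³ carbon with no adjacent C=O → amine.
pendant –CONH2: carbonyl C bonded to C and N → amide.
C–N–C with sp³ carbons and no adjacent C=O → amine (secondary).
halogen on an sp³ carbon → alkyl halide.
pendant –CHO: carbonyl C bonded to C and H → aldehyde.
pendant –CH2OCH3: C–O–C linkage → ether.
pendant –OC(=O)CH3: an acyloxy group → ester.
halogen on an sp³ carbon → alkyl halide.
Distinct types present: aldehyde, alkyl halide, amide, amine, arene, ester, ether.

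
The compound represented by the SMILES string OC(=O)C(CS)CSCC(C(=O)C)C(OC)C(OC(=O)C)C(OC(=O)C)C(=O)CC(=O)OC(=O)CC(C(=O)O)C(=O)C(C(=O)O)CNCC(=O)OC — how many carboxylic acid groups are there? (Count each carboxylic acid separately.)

3

Working along the chain:
  HOOC: –COOH: carbonyl C bonded to –OH and C → carboxylic acid (the –OH is not a separate alcohol).
  CH(CH2SH): pendant –CH2SH → thiol.
  CH2SCH2: C–S–C linkage → sulfide (thioether).
  CH(COCH3): pendant –COCH3: carbonyl C bonded to two carbons → ketone.
  CH(OCH3): pendant –OCH3: C–O–C with sp³ C, no adjacent C=O → ether.
  CH(OCOCH3): pendant –OC(=O)CH3: an acyloxy group → ester.
  CH(OCOCH3): pendant –OC(=O)CH3: an acyloxy group → ester.
  CO: –C(=O)– with carbon on both sides → ketone.
  CH2CO-O-COCH2: two acyl groups sharing one oxygen, –C(=O)–O–C(=O)– → anhydride.
  CH(COOH): pendant –COOH: carbonyl C bonded to C and –OH → carboxylic acid.
  CO: –C(=O)– with carbon on both sides → ketone.
  CH(COOH): pendant –COOH: carbonyl C bonded to C and –OH → carboxylic acid.
  CH2NHCH2: C–N–C with sp³ carbons and no adjacent C=O → amine (secondary).
  COOCH3: –C(=O)OCH3: carbonyl C bonded to C and to –OCH3 → ester (not ketone + ether).
Carboxylic acid appears at: HOOC, CH(COOH), CH(COOH) → 3.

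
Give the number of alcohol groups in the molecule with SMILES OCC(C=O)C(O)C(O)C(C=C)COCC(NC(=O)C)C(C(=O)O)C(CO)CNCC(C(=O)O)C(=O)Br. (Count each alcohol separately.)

Taking each segment in turn:
  HOCH2: HO– on an sp³ carbon → alcohol.
  CH(CHO): pendant –CHO: carbonyl C bonded to C and H → aldehyde.
  CH(OH): –OH on an sp³ carbon → alcohol (secondary).
  CH(OH): –OH on an sp³ carbon → alcohol (secondary).
  CH(CH=CH2): pendant –CH=CH2: C=C double bond → alkene.
  CH2OCH2: C–O–C with sp³ carbons on both sides and no adjacent C=O → ether.
  CH(NHCOCH3): pendant –NHC(=O)CH3: N bonded to a carbonyl → amide (not amine).
  CH(COOH): pendant –COOH: carbonyl C bonded to C and –OH → carboxylic acid.
  CH(CH2OH): pendant –CH2OH on an sp³ backbone C → alcohol.
  CH2NHCH2: C–N–C with sp³ carbons and no adjacent C=O → amine (secondary).
  CH(COOH): pendant –COOH: carbonyl C bonded to C and –OH → carboxylic acid.
  COBr: –C(=O)Br: carbonyl C bonded to C and to a halogen → acyl halide (not alkyl halide).
Alcohol appears at: HOCH2, CH(OH), CH(OH), CH(CH2OH) → 4.

4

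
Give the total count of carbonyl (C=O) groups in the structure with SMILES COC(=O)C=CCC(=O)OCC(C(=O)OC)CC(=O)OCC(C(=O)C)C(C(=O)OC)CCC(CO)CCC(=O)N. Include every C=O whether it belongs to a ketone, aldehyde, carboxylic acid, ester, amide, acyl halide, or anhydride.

7

CH3OOC: ester, 1 C=O (running total 1).
CH2COOCH2: ester, 1 C=O (running total 2).
CH(COOCH3): ester, 1 C=O (running total 3).
CH2COOCH2: ester, 1 C=O (running total 4).
CH(COCH3): ketone, 1 C=O (running total 5).
CH(COOCH3): ester, 1 C=O (running total 6).
CONH2: amide, 1 C=O (running total 7).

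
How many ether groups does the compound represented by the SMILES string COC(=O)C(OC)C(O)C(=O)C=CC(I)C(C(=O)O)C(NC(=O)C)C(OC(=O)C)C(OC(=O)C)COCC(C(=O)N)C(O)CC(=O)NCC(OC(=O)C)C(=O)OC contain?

2

CH3O–C(=O)–: carbonyl C bonded to C and to –OCH3 → ester (not ketone + ether).
pendant –OCH3: C–O–C with sp³ C, no adjacent C=O → ether.
–OH on an sp³ carbon → alcohol (secondary).
–C(=O)– with carbon on both sides → ketone.
C=C double bond → alkene.
halogen on an sp³ carbon → alkyl halide.
pendant –COOH: carbonyl C bonded to C and –OH → carboxylic acid.
pendant –NHC(=O)CH3: N bonded to a carbonyl → amide (not amine).
pendant –OC(=O)CH3: an acyloxy group → ester.
pendant –OC(=O)CH3: an acyloxy group → ester.
C–O–C with sp³ carbons on both sides and no adjacent C=O → ether.
pendant –CONH2: carbonyl C bonded to C and N → amide.
–OH on an sp³ carbon → alcohol (secondary).
–C(=O)–N– linkage → amide (the N is not an amine).
pendant –OC(=O)CH3: an acyloxy group → ester.
–C(=O)OCH3: carbonyl C bonded to C and to –OCH3 → ester (not ketone + ether).
Ether appears at: CH(OCH3), CH2OCH2 → 2.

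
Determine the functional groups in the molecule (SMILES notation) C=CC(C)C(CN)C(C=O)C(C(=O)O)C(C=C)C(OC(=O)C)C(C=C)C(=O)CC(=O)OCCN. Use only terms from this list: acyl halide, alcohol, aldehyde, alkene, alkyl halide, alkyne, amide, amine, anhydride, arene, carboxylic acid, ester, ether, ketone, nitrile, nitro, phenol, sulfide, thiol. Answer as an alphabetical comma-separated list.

C=C double bond → alkene.
pendant –CH2NH2: N on sp³ C, no adjacent C=O → amine.
pendant –CHO: carbonyl C bonded to C and H → aldehyde.
pendant –COOH: carbonyl C bonded to C and –OH → carboxylic acid.
pendant –CH=CH2: C=C double bond → alkene.
pendant –OC(=O)CH3: an acyloxy group → ester.
pendant –CH=CH2: C=C double bond → alkene.
–C(=O)– with carbon on both sides → ketone.
–C(=O)–O–C with C on the carbonyl side → ester.
–NH2 on an sp³ carbon with no adjacent C=O → amine.

aldehyde, alkene, amine, carboxylic acid, ester, ketone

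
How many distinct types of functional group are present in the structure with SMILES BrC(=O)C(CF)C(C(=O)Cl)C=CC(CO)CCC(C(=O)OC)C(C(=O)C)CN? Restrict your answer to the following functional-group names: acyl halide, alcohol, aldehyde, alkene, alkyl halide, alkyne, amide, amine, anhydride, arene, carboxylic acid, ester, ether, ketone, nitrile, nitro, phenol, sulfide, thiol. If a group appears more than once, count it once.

7

–C(=O)Br: carbonyl C bonded to C and to a halogen → acyl halide (not alkyl halide).
pendant –CH2X: halogen on sp³ carbon → alkyl halide.
pendant –C(=O)X: carbonyl C bonded to C and halogen → acyl halide.
C=C double bond → alkene.
pendant –CH2OH on an sp³ backbone C → alcohol.
pendant –COOCH3: carbonyl C bonded to C and –OCH3 → ester.
pendant –COCH3: carbonyl C bonded to two carbons → ketone.
–NH2 on an sp³ carbon with no adjacent C=O → amine.
Distinct types present: acyl halide, alcohol, alkene, alkyl halide, amine, ester, ketone.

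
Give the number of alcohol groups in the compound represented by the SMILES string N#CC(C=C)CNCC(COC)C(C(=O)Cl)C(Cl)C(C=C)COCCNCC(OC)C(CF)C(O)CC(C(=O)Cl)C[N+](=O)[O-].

N≡C–: carbon triple-bonded to nitrogen → nitrile.
pendant –CH=CH2: C=C double bond → alkene.
C–N–C with sp³ carbons and no adjacent C=O → amine (secondary).
pendant –CH2OCH3: C–O–C linkage → ether.
pendant –C(=O)X: carbonyl C bonded to C and halogen → acyl halide.
halogen on an sp³ carbon → alkyl halide.
pendant –CH=CH2: C=C double bond → alkene.
C–O–C with sp³ carbons on both sides and no adjacent C=O → ether.
C–N–C with sp³ carbons and no adjacent C=O → amine (secondary).
pendant –OCH3: C–O–C with sp³ C, no adjacent C=O → ether.
pendant –CH2X: halogen on sp³ carbon → alkyl halide.
–OH on an sp³ carbon → alcohol (secondary).
pendant –C(=O)X: carbonyl C bonded to C and halogen → acyl halide.
–NO2 on carbon → nitro group.
Alcohol appears at: CH(OH) → 1.

1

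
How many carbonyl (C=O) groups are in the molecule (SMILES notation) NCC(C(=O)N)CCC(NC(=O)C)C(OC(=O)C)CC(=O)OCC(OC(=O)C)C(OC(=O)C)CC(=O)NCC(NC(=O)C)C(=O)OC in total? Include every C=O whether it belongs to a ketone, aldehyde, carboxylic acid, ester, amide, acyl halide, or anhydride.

CH(CONH2): amide, 1 C=O (running total 1).
CH(NHCOCH3): amide, 1 C=O (running total 2).
CH(OCOCH3): ester, 1 C=O (running total 3).
CH2COOCH2: ester, 1 C=O (running total 4).
CH(OCOCH3): ester, 1 C=O (running total 5).
CH(OCOCH3): ester, 1 C=O (running total 6).
CH2CONHCH2: amide, 1 C=O (running total 7).
CH(NHCOCH3): amide, 1 C=O (running total 8).
COOCH3: ester, 1 C=O (running total 9).

9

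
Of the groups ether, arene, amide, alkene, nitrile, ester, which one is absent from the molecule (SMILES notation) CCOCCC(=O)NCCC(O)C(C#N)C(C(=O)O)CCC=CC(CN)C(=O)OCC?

amide: present (CH2CONHCH2 — –C(=O)–N– linkage → amide (the N is not an amine)).
ester: present (COOCH2CH3 — –C(=O)OCH2CH3: carbonyl C bonded to C and to –OEt → ester).
alkene: present (CH=CH — C=C double bond → alkene).
nitrile: present (CH(CN) — pendant –C≡N: nitrile).
ether: present (CH2OCH2 — C–O–C with sp³ carbons on both sides and no adjacent C=O → ether).
arene: no segment matches this pattern.

arene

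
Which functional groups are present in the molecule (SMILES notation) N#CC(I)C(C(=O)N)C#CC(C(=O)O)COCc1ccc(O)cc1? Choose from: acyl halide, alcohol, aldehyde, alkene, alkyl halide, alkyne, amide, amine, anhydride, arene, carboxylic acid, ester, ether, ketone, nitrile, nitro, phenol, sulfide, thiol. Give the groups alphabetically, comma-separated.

alkyl halide, alkyne, amide, arene, carboxylic acid, ether, nitrile, phenol

N≡C–: carbon triple-bonded to nitrogen → nitrile.
halogen on an sp³ carbon → alkyl halide.
pendant –CONH2: carbonyl C bonded to C and N → amide.
C≡C triple bond → alkyne.
pendant –COOH: carbonyl C bonded to C and –OH → carboxylic acid.
C–O–C with sp³ carbons on both sides and no adjacent C=O → ether.
–OH attached directly to an aromatic ring → phenol (not alcohol); the ring itself is an arene.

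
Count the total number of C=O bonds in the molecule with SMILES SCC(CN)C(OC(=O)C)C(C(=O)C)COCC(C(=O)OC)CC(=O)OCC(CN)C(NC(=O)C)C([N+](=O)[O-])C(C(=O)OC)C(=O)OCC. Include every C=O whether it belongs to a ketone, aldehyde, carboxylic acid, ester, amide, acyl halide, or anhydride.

7

CH(OCOCH3): ester, 1 C=O (running total 1).
CH(COCH3): ketone, 1 C=O (running total 2).
CH(COOCH3): ester, 1 C=O (running total 3).
CH2COOCH2: ester, 1 C=O (running total 4).
CH(NHCOCH3): amide, 1 C=O (running total 5).
CH(COOCH3): ester, 1 C=O (running total 6).
COOCH2CH3: ester, 1 C=O (running total 7).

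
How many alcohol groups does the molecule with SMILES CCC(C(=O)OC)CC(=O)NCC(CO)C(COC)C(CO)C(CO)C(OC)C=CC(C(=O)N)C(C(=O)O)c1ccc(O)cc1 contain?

pendant –COOCH3: carbonyl C bonded to C and –OCH3 → ester.
–C(=O)–N– linkage → amide (the N is not an amine).
pendant –CH2OH on an sp³ backbone C → alcohol.
pendant –CH2OCH3: C–O–C linkage → ether.
pendant –CH2OH on an sp³ backbone C → alcohol.
pendant –CH2OH on an sp³ backbone C → alcohol.
pendant –OCH3: C–O–C with sp³ C, no adjacent C=O → ether.
C=C double bond → alkene.
pendant –CONH2: carbonyl C bonded to C and N → amide.
pendant –COOH: carbonyl C bonded to C and –OH → carboxylic acid.
–OH attached directly to an aromatic ring → phenol (not alcohol); the ring itself is an arene.
Alcohol appears at: CH(CH2OH), CH(CH2OH), CH(CH2OH) → 3.

3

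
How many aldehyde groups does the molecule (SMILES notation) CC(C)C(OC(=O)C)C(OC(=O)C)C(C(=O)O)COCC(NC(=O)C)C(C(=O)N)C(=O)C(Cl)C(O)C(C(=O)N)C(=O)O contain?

pendant –OC(=O)CH3: an acyloxy group → ester.
pendant –OC(=O)CH3: an acyloxy group → ester.
pendant –COOH: carbonyl C bonded to C and –OH → carboxylic acid.
C–O–C with sp³ carbons on both sides and no adjacent C=O → ether.
pendant –NHC(=O)CH3: N bonded to a carbonyl → amide (not amine).
pendant –CONH2: carbonyl C bonded to C and N → amide.
–C(=O)– with carbon on both sides → ketone.
halogen on an sp³ carbon → alkyl halide.
–OH on an sp³ carbon → alcohol (secondary).
pendant –CONH2: carbonyl C bonded to C and N → amide.
–COOH: carbonyl C bonded to –OH and C → carboxylic acid (the –OH is not a separate alcohol).
No segment is a aldehyde: CH(OCOCH3) is ester, not aldehyde; CH(OCOCH3) is ester, not aldehyde; CH(COOH) is carboxylic acid, not aldehyde. → 0.

0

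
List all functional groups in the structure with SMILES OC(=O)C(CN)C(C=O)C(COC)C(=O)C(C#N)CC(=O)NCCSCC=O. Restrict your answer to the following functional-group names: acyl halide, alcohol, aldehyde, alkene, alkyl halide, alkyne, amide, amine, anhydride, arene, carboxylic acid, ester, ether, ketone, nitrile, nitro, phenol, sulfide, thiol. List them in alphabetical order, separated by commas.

Working along the chain:
  HOOC: –COOH: carbonyl C bonded to –OH and C → carboxylic acid (the –OH is not a separate alcohol).
  CH(CH2NH2): pendant –CH2NH2: N on sp³ C, no adjacent C=O → amine.
  CH(CHO): pendant –CHO: carbonyl C bonded to C and H → aldehyde.
  CH(CH2OCH3): pendant –CH2OCH3: C–O–C linkage → ether.
  CO: –C(=O)– with carbon on both sides → ketone.
  CH(CN): pendant –C≡N: nitrile.
  CH2CONHCH2: –C(=O)–N– linkage → amide (the N is not an amine).
  CH2SCH2: C–S–C linkage → sulfide (thioether).
  CHO: terminal –CHO: carbonyl C bonded to H and C → aldehyde.

aldehyde, amide, amine, carboxylic acid, ether, ketone, nitrile, sulfide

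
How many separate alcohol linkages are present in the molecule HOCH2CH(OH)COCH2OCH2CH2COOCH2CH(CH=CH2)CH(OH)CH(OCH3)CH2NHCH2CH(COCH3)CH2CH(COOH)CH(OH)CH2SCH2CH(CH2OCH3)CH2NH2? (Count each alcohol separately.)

HO– on an sp³ carbon → alcohol.
–OH on an sp³ carbon → alcohol (secondary).
–C(=O)– with carbon on both sides → ketone.
C–O–C with sp³ carbons on both sides and no adjacent C=O → ether.
–C(=O)–O–C with C on the carbonyl side → ester.
pendant –CH=CH2: C=C double bond → alkene.
–OH on an sp³ carbon → alcohol (secondary).
pendant –OCH3: C–O–C with sp³ C, no adjacent C=O → ether.
C–N–C with sp³ carbons and no adjacent C=O → amine (secondary).
pendant –COCH3: carbonyl C bonded to two carbons → ketone.
pendant –COOH: carbonyl C bonded to C and –OH → carboxylic acid.
–OH on an sp³ carbon → alcohol (secondary).
C–S–C linkage → sulfide (thioether).
pendant –CH2OCH3: C–O–C linkage → ether.
–NH2 on an sp³ carbon with no adjacent C=O → amine.
Alcohol appears at: HOCH2, CH(OH), CH(OH), CH(OH) → 4.

4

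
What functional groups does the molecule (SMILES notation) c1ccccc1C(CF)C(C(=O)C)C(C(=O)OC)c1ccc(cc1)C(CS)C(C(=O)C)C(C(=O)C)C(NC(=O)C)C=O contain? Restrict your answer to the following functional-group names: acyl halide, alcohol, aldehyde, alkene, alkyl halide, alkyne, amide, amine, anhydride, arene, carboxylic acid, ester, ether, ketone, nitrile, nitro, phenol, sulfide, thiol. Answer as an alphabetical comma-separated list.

aldehyde, alkyl halide, amide, arene, ester, ketone, thiol

C6H5– phenyl ring → arene.
pendant –CH2X: halogen on sp³ carbon → alkyl halide.
pendant –COCH3: carbonyl C bonded to two carbons → ketone.
pendant –COOCH3: carbonyl C bonded to C and –OCH3 → ester.
para-disubstituted benzene ring → arene.
pendant –CH2SH → thiol.
pendant –COCH3: carbonyl C bonded to two carbons → ketone.
pendant –COCH3: carbonyl C bonded to two carbons → ketone.
pendant –NHC(=O)CH3: N bonded to a carbonyl → amide (not amine).
terminal –CHO: carbonyl C bonded to H and C → aldehyde.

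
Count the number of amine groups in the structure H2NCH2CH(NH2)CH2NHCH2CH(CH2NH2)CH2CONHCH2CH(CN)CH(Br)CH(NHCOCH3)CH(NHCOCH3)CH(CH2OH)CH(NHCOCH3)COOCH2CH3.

Taking each segment in turn:
  H2NCH2: –NH2 on an sp³ carbon with no adjacent C=O → amine.
  CH(NH2): –NH2 on an sp³ carbon with no adjacent C=O → amine.
  CH2NHCH2: C–N–C with sp³ carbons and no adjacent C=O → amine (secondary).
  CH(CH2NH2): pendant –CH2NH2: N on sp³ C, no adjacent C=O → amine.
  CH2CONHCH2: –C(=O)–N– linkage → amide (the N is not an amine).
  CH(CN): pendant –C≡N: nitrile.
  CH(Br): halogen on an sp³ carbon → alkyl halide.
  CH(NHCOCH3): pendant –NHC(=O)CH3: N bonded to a carbonyl → amide (not amine).
  CH(NHCOCH3): pendant –NHC(=O)CH3: N bonded to a carbonyl → amide (not amine).
  CH(CH2OH): pendant –CH2OH on an sp³ backbone C → alcohol.
  CH(NHCOCH3): pendant –NHC(=O)CH3: N bonded to a carbonyl → amide (not amine).
  COOCH2CH3: –C(=O)OCH2CH3: carbonyl C bonded to C and to –OEt → ester.
Amine appears at: H2NCH2, CH(NH2), CH2NHCH2, CH(CH2NH2) → 4.

4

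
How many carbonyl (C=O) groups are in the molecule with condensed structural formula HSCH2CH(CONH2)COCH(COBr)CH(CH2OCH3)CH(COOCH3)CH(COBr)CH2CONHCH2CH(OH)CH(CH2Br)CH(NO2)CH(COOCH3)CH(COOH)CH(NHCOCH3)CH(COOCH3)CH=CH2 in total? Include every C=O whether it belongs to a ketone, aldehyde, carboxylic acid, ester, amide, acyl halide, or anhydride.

10

CH(CONH2): amide, 1 C=O (running total 1).
CO: ketone, 1 C=O (running total 2).
CH(COBr): acyl halide, 1 C=O (running total 3).
CH(COOCH3): ester, 1 C=O (running total 4).
CH(COBr): acyl halide, 1 C=O (running total 5).
CH2CONHCH2: amide, 1 C=O (running total 6).
CH(COOCH3): ester, 1 C=O (running total 7).
CH(COOH): carboxylic acid, 1 C=O (running total 8).
CH(NHCOCH3): amide, 1 C=O (running total 9).
CH(COOCH3): ester, 1 C=O (running total 10).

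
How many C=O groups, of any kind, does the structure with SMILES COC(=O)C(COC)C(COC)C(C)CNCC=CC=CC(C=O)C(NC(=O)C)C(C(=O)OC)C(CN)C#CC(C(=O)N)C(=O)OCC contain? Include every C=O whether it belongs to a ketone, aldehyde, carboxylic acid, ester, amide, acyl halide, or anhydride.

6

CH3OOC: ester, 1 C=O (running total 1).
CH(CHO): aldehyde, 1 C=O (running total 2).
CH(NHCOCH3): amide, 1 C=O (running total 3).
CH(COOCH3): ester, 1 C=O (running total 4).
CH(CONH2): amide, 1 C=O (running total 5).
COOCH2CH3: ester, 1 C=O (running total 6).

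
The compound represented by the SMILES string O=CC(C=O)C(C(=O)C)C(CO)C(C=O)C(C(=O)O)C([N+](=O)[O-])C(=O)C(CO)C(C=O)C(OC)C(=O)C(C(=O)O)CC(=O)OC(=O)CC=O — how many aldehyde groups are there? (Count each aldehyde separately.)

5

terminal –CHO: carbonyl C bonded to H and C → aldehyde.
pendant –CHO: carbonyl C bonded to C and H → aldehyde.
pendant –COCH3: carbonyl C bonded to two carbons → ketone.
pendant –CH2OH on an sp³ backbone C → alcohol.
pendant –CHO: carbonyl C bonded to C and H → aldehyde.
pendant –COOH: carbonyl C bonded to C and –OH → carboxylic acid.
–NO2 on an sp³ carbon → nitro (the N=O is not a carbonyl).
–C(=O)– with carbon on both sides → ketone.
pendant –CH2OH on an sp³ backbone C → alcohol.
pendant –CHO: carbonyl C bonded to C and H → aldehyde.
pendant –OCH3: C–O–C with sp³ C, no adjacent C=O → ether.
–C(=O)– with carbon on both sides → ketone.
pendant –COOH: carbonyl C bonded to C and –OH → carboxylic acid.
two acyl groups sharing one oxygen, –C(=O)–O–C(=O)– → anhydride.
terminal –CHO: carbonyl C bonded to H and C → aldehyde.
Aldehyde appears at: OHC, CH(CHO), CH(CHO), CH(CHO), CHO → 5.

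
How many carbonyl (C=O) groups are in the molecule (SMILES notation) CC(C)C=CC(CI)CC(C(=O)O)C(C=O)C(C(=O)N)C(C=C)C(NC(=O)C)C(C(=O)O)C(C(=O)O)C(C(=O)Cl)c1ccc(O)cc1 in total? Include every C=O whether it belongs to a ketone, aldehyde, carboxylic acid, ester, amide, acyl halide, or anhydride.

CH(COOH): carboxylic acid, 1 C=O (running total 1).
CH(CHO): aldehyde, 1 C=O (running total 2).
CH(CONH2): amide, 1 C=O (running total 3).
CH(NHCOCH3): amide, 1 C=O (running total 4).
CH(COOH): carboxylic acid, 1 C=O (running total 5).
CH(COOH): carboxylic acid, 1 C=O (running total 6).
CH(COCl): acyl halide, 1 C=O (running total 7).

7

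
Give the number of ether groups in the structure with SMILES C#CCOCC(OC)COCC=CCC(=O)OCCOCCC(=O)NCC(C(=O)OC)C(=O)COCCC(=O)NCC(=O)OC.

Taking each segment in turn:
  HC≡C: C≡C triple bond → alkyne.
  CH2OCH2: C–O–C with sp³ carbons on both sides and no adjacent C=O → ether.
  CH(OCH3): pendant –OCH3: C–O–C with sp³ C, no adjacent C=O → ether.
  CH2OCH2: C–O–C with sp³ carbons on both sides and no adjacent C=O → ether.
  CH=CH: C=C double bond → alkene.
  CH2COOCH2: –C(=O)–O–C with C on the carbonyl side → ester.
  CH2OCH2: C–O–C with sp³ carbons on both sides and no adjacent C=O → ether.
  CH2CONHCH2: –C(=O)–N– linkage → amide (the N is not an amine).
  CH(COOCH3): pendant –COOCH3: carbonyl C bonded to C and –OCH3 → ester.
  CO: –C(=O)– with carbon on both sides → ketone.
  CH2OCH2: C–O–C with sp³ carbons on both sides and no adjacent C=O → ether.
  CH2CONHCH2: –C(=O)–N– linkage → amide (the N is not an amine).
  COOCH3: –C(=O)OCH3: carbonyl C bonded to C and to –OCH3 → ester (not ketone + ether).
Ether appears at: CH2OCH2, CH(OCH3), CH2OCH2, CH2OCH2, CH2OCH2 → 5.

5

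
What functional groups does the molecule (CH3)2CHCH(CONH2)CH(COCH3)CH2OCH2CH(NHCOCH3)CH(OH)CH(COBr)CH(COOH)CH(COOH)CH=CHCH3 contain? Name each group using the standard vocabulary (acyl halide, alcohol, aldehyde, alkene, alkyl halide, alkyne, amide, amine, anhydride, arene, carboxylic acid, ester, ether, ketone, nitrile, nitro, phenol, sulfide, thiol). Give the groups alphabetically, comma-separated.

pendant –CONH2: carbonyl C bonded to C and N → amide.
pendant –COCH3: carbonyl C bonded to two carbons → ketone.
C–O–C with sp³ carbons on both sides and no adjacent C=O → ether.
pendant –NHC(=O)CH3: N bonded to a carbonyl → amide (not amine).
–OH on an sp³ carbon → alcohol (secondary).
pendant –C(=O)X: carbonyl C bonded to C and halogen → acyl halide.
pendant –COOH: carbonyl C bonded to C and –OH → carboxylic acid.
pendant –COOH: carbonyl C bonded to C and –OH → carboxylic acid.
C=C double bond → alkene.

acyl halide, alcohol, alkene, amide, carboxylic acid, ether, ketone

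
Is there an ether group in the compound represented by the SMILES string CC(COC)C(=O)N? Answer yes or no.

yes

Taking each segment in turn:
  CH(CH2OCH3): pendant –CH2OCH3: C–O–C linkage → ether.
  CONH2: –C(=O)NH2: carbonyl C bonded to C and to N → amide (the N is not a separate amine).
The CH(CH2OCH3) segment supplies the ether: pendant –CH2OCH3: C–O–C linkage → ether.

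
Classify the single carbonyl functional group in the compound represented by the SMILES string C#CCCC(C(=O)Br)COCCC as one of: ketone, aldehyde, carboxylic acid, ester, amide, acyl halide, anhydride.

acyl halide

The carbonyl is in the CH(COBr) segment: pendant –C(=O)X: carbonyl C bonded to C and halogen → acyl halide.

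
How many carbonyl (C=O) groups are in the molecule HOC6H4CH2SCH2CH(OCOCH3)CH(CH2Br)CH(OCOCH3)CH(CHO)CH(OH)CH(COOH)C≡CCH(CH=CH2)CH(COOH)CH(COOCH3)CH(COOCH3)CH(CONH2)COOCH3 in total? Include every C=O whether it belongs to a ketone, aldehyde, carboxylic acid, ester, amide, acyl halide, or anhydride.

9

CH(OCOCH3): ester, 1 C=O (running total 1).
CH(OCOCH3): ester, 1 C=O (running total 2).
CH(CHO): aldehyde, 1 C=O (running total 3).
CH(COOH): carboxylic acid, 1 C=O (running total 4).
CH(COOH): carboxylic acid, 1 C=O (running total 5).
CH(COOCH3): ester, 1 C=O (running total 6).
CH(COOCH3): ester, 1 C=O (running total 7).
CH(CONH2): amide, 1 C=O (running total 8).
COOCH3: ester, 1 C=O (running total 9).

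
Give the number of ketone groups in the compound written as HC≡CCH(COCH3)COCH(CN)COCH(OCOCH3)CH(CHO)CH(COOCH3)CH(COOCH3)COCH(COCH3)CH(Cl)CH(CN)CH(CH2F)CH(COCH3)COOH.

6

C≡C triple bond → alkyne.
pendant –COCH3: carbonyl C bonded to two carbons → ketone.
–C(=O)– with carbon on both sides → ketone.
pendant –C≡N: nitrile.
–C(=O)– with carbon on both sides → ketone.
pendant –OC(=O)CH3: an acyloxy group → ester.
pendant –CHO: carbonyl C bonded to C and H → aldehyde.
pendant –COOCH3: carbonyl C bonded to C and –OCH3 → ester.
pendant –COOCH3: carbonyl C bonded to C and –OCH3 → ester.
–C(=O)– with carbon on both sides → ketone.
pendant –COCH3: carbonyl C bonded to two carbons → ketone.
halogen on an sp³ carbon → alkyl halide.
pendant –C≡N: nitrile.
pendant –CH2X: halogen on sp³ carbon → alkyl halide.
pendant –COCH3: carbonyl C bonded to two carbons → ketone.
–COOH: carbonyl C bonded to –OH and C → carboxylic acid (the –OH is not a separate alcohol).
Ketone appears at: CH(COCH3), CO, CO, CO, CH(COCH3), CH(COCH3) → 6.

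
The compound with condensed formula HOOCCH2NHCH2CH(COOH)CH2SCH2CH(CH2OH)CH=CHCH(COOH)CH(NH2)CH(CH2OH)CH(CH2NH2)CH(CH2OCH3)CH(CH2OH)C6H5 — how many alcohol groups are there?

3

–COOH: carbonyl C bonded to –OH and C → carboxylic acid (the –OH is not a separate alcohol).
C–N–C with sp³ carbons and no adjacent C=O → amine (secondary).
pendant –COOH: carbonyl C bonded to C and –OH → carboxylic acid.
C–S–C linkage → sulfide (thioether).
pendant –CH2OH on an sp³ backbone C → alcohol.
C=C double bond → alkene.
pendant –COOH: carbonyl C bonded to C and –OH → carboxylic acid.
–NH2 on an sp³ carbon with no adjacent C=O → amine.
pendant –CH2OH on an sp³ backbone C → alcohol.
pendant –CH2NH2: N on sp³ C, no adjacent C=O → amine.
pendant –CH2OCH3: C–O–C linkage → ether.
pendant –CH2OH on an sp³ backbone C → alcohol.
–C6H5 phenyl ring → arene.
Alcohol appears at: CH(CH2OH), CH(CH2OH), CH(CH2OH) → 3.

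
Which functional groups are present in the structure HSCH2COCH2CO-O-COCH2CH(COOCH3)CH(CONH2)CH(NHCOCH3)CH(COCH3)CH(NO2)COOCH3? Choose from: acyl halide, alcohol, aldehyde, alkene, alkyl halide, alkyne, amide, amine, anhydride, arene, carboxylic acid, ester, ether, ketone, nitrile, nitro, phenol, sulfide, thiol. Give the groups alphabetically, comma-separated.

amide, anhydride, ester, ketone, nitro, thiol

Reading the structure from left to right:
  HSCH2: –SH on an sp³ carbon → thiol.
  CO: –C(=O)– with carbon on both sides → ketone.
  CH2CO-O-COCH2: two acyl groups sharing one oxygen, –C(=O)–O–C(=O)– → anhydride.
  CH(COOCH3): pendant –COOCH3: carbonyl C bonded to C and –OCH3 → ester.
  CH(CONH2): pendant –CONH2: carbonyl C bonded to C and N → amide.
  CH(NHCOCH3): pendant –NHC(=O)CH3: N bonded to a carbonyl → amide (not amine).
  CH(COCH3): pendant –COCH3: carbonyl C bonded to two carbons → ketone.
  CH(NO2): –NO2 on an sp³ carbon → nitro (the N=O is not a carbonyl).
  COOCH3: –C(=O)OCH3: carbonyl C bonded to C and to –OCH3 → ester (not ketone + ether).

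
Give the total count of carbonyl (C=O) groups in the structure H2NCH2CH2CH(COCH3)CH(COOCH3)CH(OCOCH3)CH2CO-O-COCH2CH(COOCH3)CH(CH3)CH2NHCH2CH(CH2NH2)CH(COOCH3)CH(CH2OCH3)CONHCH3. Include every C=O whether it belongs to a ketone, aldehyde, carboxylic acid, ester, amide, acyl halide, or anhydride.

CH(COCH3): ketone, 1 C=O (running total 1).
CH(COOCH3): ester, 1 C=O (running total 2).
CH(OCOCH3): ester, 1 C=O (running total 3).
CH2CO-O-COCH2: anhydride, 2 C=O (running total 5).
CH(COOCH3): ester, 1 C=O (running total 6).
CH(COOCH3): ester, 1 C=O (running total 7).
CONHCH3: amide, 1 C=O (running total 8).

8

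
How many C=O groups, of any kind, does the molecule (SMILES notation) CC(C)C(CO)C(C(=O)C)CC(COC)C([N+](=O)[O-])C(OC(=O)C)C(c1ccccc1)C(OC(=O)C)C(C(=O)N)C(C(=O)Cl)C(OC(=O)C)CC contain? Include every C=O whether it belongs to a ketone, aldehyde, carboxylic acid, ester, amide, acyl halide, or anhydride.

6

CH(COCH3): ketone, 1 C=O (running total 1).
CH(OCOCH3): ester, 1 C=O (running total 2).
CH(OCOCH3): ester, 1 C=O (running total 3).
CH(CONH2): amide, 1 C=O (running total 4).
CH(COCl): acyl halide, 1 C=O (running total 5).
CH(OCOCH3): ester, 1 C=O (running total 6).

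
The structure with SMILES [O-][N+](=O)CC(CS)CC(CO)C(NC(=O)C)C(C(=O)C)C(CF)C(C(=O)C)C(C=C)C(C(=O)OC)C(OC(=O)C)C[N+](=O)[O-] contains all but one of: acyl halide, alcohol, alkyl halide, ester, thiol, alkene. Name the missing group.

ester: present (CH(COOCH3) — pendant –COOCH3: carbonyl C bonded to C and –OCH3 → ester).
alcohol: present (CH(CH2OH) — pendant –CH2OH on an sp³ backbone C → alcohol).
thiol: present (CH(CH2SH) — pendant –CH2SH → thiol).
alkene: present (CH(CH=CH2) — pendant –CH=CH2: C=C double bond → alkene).
alkyl halide: present (CH(CH2F) — pendant –CH2X: halogen on sp³ carbon → alkyl halide).
acyl halide: no segment matches this pattern.

acyl halide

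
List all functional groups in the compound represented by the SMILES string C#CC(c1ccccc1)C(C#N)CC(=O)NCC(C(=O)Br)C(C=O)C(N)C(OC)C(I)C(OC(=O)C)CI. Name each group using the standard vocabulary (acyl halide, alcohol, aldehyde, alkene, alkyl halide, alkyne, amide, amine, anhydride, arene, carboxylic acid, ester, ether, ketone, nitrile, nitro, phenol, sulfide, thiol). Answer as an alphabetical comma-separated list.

acyl halide, aldehyde, alkyl halide, alkyne, amide, amine, arene, ester, ether, nitrile

Reading the structure from left to right:
  HC≡C: C≡C triple bond → alkyne.
  CH(C6H5): pendant –C6H5: benzene ring → arene.
  CH(CN): pendant –C≡N: nitrile.
  CH2CONHCH2: –C(=O)–N– linkage → amide (the N is not an amine).
  CH(COBr): pendant –C(=O)X: carbonyl C bonded to C and halogen → acyl halide.
  CH(CHO): pendant –CHO: carbonyl C bonded to C and H → aldehyde.
  CH(NH2): –NH2 on an sp³ carbon with no adjacent C=O → amine.
  CH(OCH3): pendant –OCH3: C–O–C with sp³ C, no adjacent C=O → ether.
  CH(I): halogen on an sp³ carbon → alkyl halide.
  CH(OCOCH3): pendant –OC(=O)CH3: an acyloxy group → ester.
  CH2I: halogen on an sp³ carbon → alkyl halide.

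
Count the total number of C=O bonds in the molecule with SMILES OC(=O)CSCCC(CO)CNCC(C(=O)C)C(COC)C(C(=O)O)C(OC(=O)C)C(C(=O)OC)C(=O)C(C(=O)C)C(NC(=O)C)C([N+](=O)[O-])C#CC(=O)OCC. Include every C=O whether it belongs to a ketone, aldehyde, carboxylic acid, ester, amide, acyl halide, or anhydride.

HOOC: carboxylic acid, 1 C=O (running total 1).
CH(COCH3): ketone, 1 C=O (running total 2).
CH(COOH): carboxylic acid, 1 C=O (running total 3).
CH(OCOCH3): ester, 1 C=O (running total 4).
CH(COOCH3): ester, 1 C=O (running total 5).
CO: ketone, 1 C=O (running total 6).
CH(COCH3): ketone, 1 C=O (running total 7).
CH(NHCOCH3): amide, 1 C=O (running total 8).
COOCH2CH3: ester, 1 C=O (running total 9).

9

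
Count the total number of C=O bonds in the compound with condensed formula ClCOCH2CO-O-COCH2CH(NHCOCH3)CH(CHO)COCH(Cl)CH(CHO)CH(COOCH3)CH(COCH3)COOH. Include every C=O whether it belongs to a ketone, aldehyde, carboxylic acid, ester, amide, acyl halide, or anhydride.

ClCO: acyl halide, 1 C=O (running total 1).
CH2CO-O-COCH2: anhydride, 2 C=O (running total 3).
CH(NHCOCH3): amide, 1 C=O (running total 4).
CH(CHO): aldehyde, 1 C=O (running total 5).
CO: ketone, 1 C=O (running total 6).
CH(CHO): aldehyde, 1 C=O (running total 7).
CH(COOCH3): ester, 1 C=O (running total 8).
CH(COCH3): ketone, 1 C=O (running total 9).
COOH: carboxylic acid, 1 C=O (running total 10).

10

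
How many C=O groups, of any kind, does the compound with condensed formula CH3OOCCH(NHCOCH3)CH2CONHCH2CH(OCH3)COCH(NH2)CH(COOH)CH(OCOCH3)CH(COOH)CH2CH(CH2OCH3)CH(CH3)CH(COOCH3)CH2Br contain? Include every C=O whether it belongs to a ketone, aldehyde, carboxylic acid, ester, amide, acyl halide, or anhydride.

8

CH3OOC: ester, 1 C=O (running total 1).
CH(NHCOCH3): amide, 1 C=O (running total 2).
CH2CONHCH2: amide, 1 C=O (running total 3).
CO: ketone, 1 C=O (running total 4).
CH(COOH): carboxylic acid, 1 C=O (running total 5).
CH(OCOCH3): ester, 1 C=O (running total 6).
CH(COOH): carboxylic acid, 1 C=O (running total 7).
CH(COOCH3): ester, 1 C=O (running total 8).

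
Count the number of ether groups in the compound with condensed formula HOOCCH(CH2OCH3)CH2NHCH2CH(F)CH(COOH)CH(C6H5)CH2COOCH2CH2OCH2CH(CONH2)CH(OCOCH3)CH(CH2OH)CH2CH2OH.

2

Working along the chain:
  HOOC: –COOH: carbonyl C bonded to –OH and C → carboxylic acid (the –OH is not a separate alcohol).
  CH(CH2OCH3): pendant –CH2OCH3: C–O–C linkage → ether.
  CH2NHCH2: C–N–C with sp³ carbons and no adjacent C=O → amine (secondary).
  CH(F): halogen on an sp³ carbon → alkyl halide.
  CH(COOH): pendant –COOH: carbonyl C bonded to C and –OH → carboxylic acid.
  CH(C6H5): pendant –C6H5: benzene ring → arene.
  CH2COOCH2: –C(=O)–O–C with C on the carbonyl side → ester.
  CH2OCH2: C–O–C with sp³ carbons on both sides and no adjacent C=O → ether.
  CH(CONH2): pendant –CONH2: carbonyl C bonded to C and N → amide.
  CH(OCOCH3): pendant –OC(=O)CH3: an acyloxy group → ester.
  CH(CH2OH): pendant –CH2OH on an sp³ backbone C → alcohol.
  CH2OH: –OH on an sp³ carbon → alcohol.
Ether appears at: CH(CH2OCH3), CH2OCH2 → 2.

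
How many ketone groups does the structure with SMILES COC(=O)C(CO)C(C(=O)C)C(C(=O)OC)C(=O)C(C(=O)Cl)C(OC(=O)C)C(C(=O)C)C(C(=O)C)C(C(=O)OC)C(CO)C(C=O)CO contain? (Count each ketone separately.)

CH3O–C(=O)–: carbonyl C bonded to C and to –OCH3 → ester (not ketone + ether).
pendant –CH2OH on an sp³ backbone C → alcohol.
pendant –COCH3: carbonyl C bonded to two carbons → ketone.
pendant –COOCH3: carbonyl C bonded to C and –OCH3 → ester.
–C(=O)– with carbon on both sides → ketone.
pendant –C(=O)X: carbonyl C bonded to C and halogen → acyl halide.
pendant –OC(=O)CH3: an acyloxy group → ester.
pendant –COCH3: carbonyl C bonded to two carbons → ketone.
pendant –COCH3: carbonyl C bonded to two carbons → ketone.
pendant –COOCH3: carbonyl C bonded to C and –OCH3 → ester.
pendant –CH2OH on an sp³ backbone C → alcohol.
pendant –CHO: carbonyl C bonded to C and H → aldehyde.
–OH on an sp³ carbon → alcohol.
Ketone appears at: CH(COCH3), CO, CH(COCH3), CH(COCH3) → 4.

4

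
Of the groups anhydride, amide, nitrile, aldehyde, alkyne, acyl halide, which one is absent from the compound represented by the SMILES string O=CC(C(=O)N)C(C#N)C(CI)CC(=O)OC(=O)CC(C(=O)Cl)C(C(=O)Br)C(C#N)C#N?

alkyne

aldehyde: present (OHC — terminal –CHO: carbonyl C bonded to H and C → aldehyde).
acyl halide: present (CH(COCl) — pendant –C(=O)X: carbonyl C bonded to C and halogen → acyl halide).
anhydride: present (CH2CO-O-COCH2 — two acyl groups sharing one oxygen, –C(=O)–O–C(=O)– → anhydride).
amide: present (CH(CONH2) — pendant –CONH2: carbonyl C bonded to C and N → amide).
nitrile: present (CH(CN) — pendant –C≡N: nitrile).
alkyne: absent. In each of CH(CN) and CN, the triple bond is C≡N, not C≡C, so it is a nitrile.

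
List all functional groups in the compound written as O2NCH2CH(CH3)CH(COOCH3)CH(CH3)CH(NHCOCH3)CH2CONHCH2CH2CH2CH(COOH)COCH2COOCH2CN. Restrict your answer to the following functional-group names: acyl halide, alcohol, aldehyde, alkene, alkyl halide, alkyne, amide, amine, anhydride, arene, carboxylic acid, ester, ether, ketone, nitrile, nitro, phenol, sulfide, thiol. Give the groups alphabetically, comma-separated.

amide, carboxylic acid, ester, ketone, nitrile, nitro

Taking each segment in turn:
  O2NCH2: –NO2 on carbon → nitro group.
  CH(COOCH3): pendant –COOCH3: carbonyl C bonded to C and –OCH3 → ester.
  CH(NHCOCH3): pendant –NHC(=O)CH3: N bonded to a carbonyl → amide (not amine).
  CH2CONHCH2: –C(=O)–N– linkage → amide (the N is not an amine).
  CH(COOH): pendant –COOH: carbonyl C bonded to C and –OH → carboxylic acid.
  CO: –C(=O)– with carbon on both sides → ketone.
  CH2COOCH2: –C(=O)–O–C with C on the carbonyl side → ester.
  CN: –C≡N: carbon triple-bonded to nitrogen → nitrile.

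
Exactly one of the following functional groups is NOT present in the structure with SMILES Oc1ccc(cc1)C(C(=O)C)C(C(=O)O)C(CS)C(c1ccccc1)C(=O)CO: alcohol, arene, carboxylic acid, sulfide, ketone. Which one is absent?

sulfide

arene: present (HOC6H4 — –OH attached directly to an aromatic ring → phenol (not alcohol); the ring itself is an arene).
alcohol: present (CH2OH — –OH on an sp³ carbon → alcohol).
ketone: present (CH(COCH3) — pendant –COCH3: carbonyl C bonded to two carbons → ketone).
carboxylic acid: present (CH(COOH) — pendant –COOH: carbonyl C bonded to C and –OH → carboxylic acid).
sulfide: no segment matches this pattern.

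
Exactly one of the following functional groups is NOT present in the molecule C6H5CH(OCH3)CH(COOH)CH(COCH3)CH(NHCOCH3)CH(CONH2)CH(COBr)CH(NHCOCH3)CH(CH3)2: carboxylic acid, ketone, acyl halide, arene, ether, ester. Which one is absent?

arene: present (C6H5 — C6H5– phenyl ring → arene).
acyl halide: present (CH(COBr) — pendant –C(=O)X: carbonyl C bonded to C and halogen → acyl halide).
ether: present (CH(OCH3) — pendant –OCH3: C–O–C with sp³ C, no adjacent C=O → ether).
carboxylic acid: present (CH(COOH) — pendant –COOH: carbonyl C bonded to C and –OH → carboxylic acid).
ketone: present (CH(COCH3) — pendant –COCH3: carbonyl C bonded to two carbons → ketone).
ester: no segment matches this pattern.

ester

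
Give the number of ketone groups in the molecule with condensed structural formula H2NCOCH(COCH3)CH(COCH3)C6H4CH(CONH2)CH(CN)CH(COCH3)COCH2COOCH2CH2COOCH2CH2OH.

4

Reading the structure from left to right:
  H2NCO: –C(=O)NH2: carbonyl C bonded to C and to N → amide (the N is not a separate amine).
  CH(COCH3): pendant –COCH3: carbonyl C bonded to two carbons → ketone.
  CH(COCH3): pendant –COCH3: carbonyl C bonded to two carbons → ketone.
  C6H4: para-disubstituted benzene ring → arene.
  CH(CONH2): pendant –CONH2: carbonyl C bonded to C and N → amide.
  CH(CN): pendant –C≡N: nitrile.
  CH(COCH3): pendant –COCH3: carbonyl C bonded to two carbons → ketone.
  CO: –C(=O)– with carbon on both sides → ketone.
  CH2COOCH2: –C(=O)–O–C with C on the carbonyl side → ester.
  CH2COOCH2: –C(=O)–O–C with C on the carbonyl side → ester.
  CH2OH: –OH on an sp³ carbon → alcohol.
Ketone appears at: CH(COCH3), CH(COCH3), CH(COCH3), CO → 4.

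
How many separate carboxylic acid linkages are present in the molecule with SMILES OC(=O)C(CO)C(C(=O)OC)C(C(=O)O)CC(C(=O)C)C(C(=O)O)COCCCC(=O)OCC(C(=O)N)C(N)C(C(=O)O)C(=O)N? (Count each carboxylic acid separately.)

Working along the chain:
  HOOC: –COOH: carbonyl C bonded to –OH and C → carboxylic acid (the –OH is not a separate alcohol).
  CH(CH2OH): pendant –CH2OH on an sp³ backbone C → alcohol.
  CH(COOCH3): pendant –COOCH3: carbonyl C bonded to C and –OCH3 → ester.
  CH(COOH): pendant –COOH: carbonyl C bonded to C and –OH → carboxylic acid.
  CH(COCH3): pendant –COCH3: carbonyl C bonded to two carbons → ketone.
  CH(COOH): pendant –COOH: carbonyl C bonded to C and –OH → carboxylic acid.
  CH2OCH2: C–O–C with sp³ carbons on both sides and no adjacent C=O → ether.
  CH2COOCH2: –C(=O)–O–C with C on the carbonyl side → ester.
  CH(CONH2): pendant –CONH2: carbonyl C bonded to C and N → amide.
  CH(NH2): –NH2 on an sp³ carbon with no adjacent C=O → amine.
  CH(COOH): pendant –COOH: carbonyl C bonded to C and –OH → carboxylic acid.
  CONH2: –C(=O)NH2: carbonyl C bonded to C and to N → amide (the N is not a separate amine).
Carboxylic acid appears at: HOOC, CH(COOH), CH(COOH), CH(COOH) → 4.

4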